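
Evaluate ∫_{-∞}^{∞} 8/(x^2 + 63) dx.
Let f(z) = 8/(z^2 + 63). The denominator has no real zeros and deg Q - deg P = 2 ≥ 2, so the integral of f over the upper semicircle |z| = R tends to 0 as R → ∞. Closing the contour in the upper half-plane,
  ∫_{-∞}^{∞} f(x) dx = 2πi · Σ Res(f, z_k)  over the poles with Im z_k > 0.

Zeros of the denominator: z^2 + 63 = 0 gives z = ±3*sqrt(7)*I.
Upper half-plane: z = 3*sqrt(7)*I (simple).

Each pole is a simple zero of Q(z) = z^2 + 63, so Res(f, z₀) = P(z₀)/Q'(z₀) with P(z) = 8, Q'(z) = 2*z:
  Res(f, 3*sqrt(7)*I) = (8)/(6*sqrt(7)*I) = -4*sqrt(7)*I/21

∫_{-∞}^{∞} f(x) dx = 2πi · (-4*sqrt(7)*I/21) = 8*sqrt(7)*pi/21

Final answer: 8*sqrt(7)*pi/21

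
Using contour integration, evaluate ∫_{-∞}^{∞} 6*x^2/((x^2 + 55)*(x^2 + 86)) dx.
6*pi*(-sqrt(55) + sqrt(86))/31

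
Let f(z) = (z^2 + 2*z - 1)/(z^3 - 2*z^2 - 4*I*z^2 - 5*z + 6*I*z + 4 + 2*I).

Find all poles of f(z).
{I, 2*I, 2 + I}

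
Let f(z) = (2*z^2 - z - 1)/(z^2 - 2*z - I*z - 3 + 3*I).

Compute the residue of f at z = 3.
Write f(z) = P(z)/Q(z) with P(z) = 2*z^2 - z - 1 and Q(z) = z^2 - 2*z - I*z - 3 + 3*I.
The denominator factors as Q(z) = (z + 1 - I)*(z - 3), so z = 3 is a simple zero of Q and P is analytic there; z = 3 is therefore a simple pole and
  Res(f, z₀) = P(z₀)/Q'(z₀).

Q'(z) = 2*z - 2 - I, so Q'(3) = 4 - I.
P(3) = 14.

Res(f, 3) = (14)/(4 - I) = 56/17 + 14*I/17

Final answer: 56/17 + 14*I/17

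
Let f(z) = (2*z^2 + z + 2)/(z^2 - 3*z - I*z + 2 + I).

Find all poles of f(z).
{1, 2 + I}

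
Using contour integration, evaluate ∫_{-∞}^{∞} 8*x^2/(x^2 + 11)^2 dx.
4*sqrt(11)*pi/11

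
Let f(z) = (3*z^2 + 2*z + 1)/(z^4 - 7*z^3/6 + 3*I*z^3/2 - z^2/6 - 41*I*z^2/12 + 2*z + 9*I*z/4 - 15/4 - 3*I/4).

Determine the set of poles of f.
The singularities of f are the zeros of the denominator. Factoring,
  z^4 - 7*z^3/6 + 3*I*z^3/2 - z^2/6 - 41*I*z^2/12 + 2*z + 9*I*z/4 - 15/4 - 3*I/4 = (z + 1 + I)*(z - 2/3 - I)*(z - 3/2)*(z + 3*I/2)
so the candidates are z = -1 - I, z = 2/3 + I, z = 3/2, z = -3*I/2.

Check the numerator P(z) = 3*z^2 + 2*z + 1 at each one:
  P(-1 - I) = -1 + 4*I ≠ 0, so z = -1 - I is a (simple) pole.
  P(2/3 + I) = 2/3 + 6*I ≠ 0, so z = 2/3 + I is a (simple) pole.
  P(3/2) = 43/4 ≠ 0, so z = 3/2 is a (simple) pole.
  P(-3*I/2) = -23/4 - 3*I ≠ 0, so z = -3*I/2 is a (simple) pole.

Poles of f: {-1 - I, -3*I/2, 2/3 + I, 3/2}

Final answer: {-1 - I, -3*I/2, 2/3 + I, 3/2}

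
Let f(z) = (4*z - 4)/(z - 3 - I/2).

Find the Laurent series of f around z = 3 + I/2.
(8 + 2*I)/(z - 3 - I/2) + 4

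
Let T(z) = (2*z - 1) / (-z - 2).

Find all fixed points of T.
T(z) = z means 2*z - 1 = z*(-z - 2), i.e.
  -z^2 - 4*z + 1 = 0.
Discriminant: (-4)^2 - 4*(-1)*(1) = 20, so the roots are real.
  z = (4 ± sqrt(20))/(2*(-1))
Fixed points: {-sqrt(5) - 2, -2 + sqrt(5)}

Final answer: {-sqrt(5) - 2, -2 + sqrt(5)}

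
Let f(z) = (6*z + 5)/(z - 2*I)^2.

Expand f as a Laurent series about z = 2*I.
Put w = z - (2*I), i.e. z = w + 2*I. The denominator is w^2, so it suffices to rewrite the numerator in powers of w.

P(z) = 6*z + 5
P(w + 2*I) = 5 + 12*I + 6*w

Dividing each term by w^2:
  f = (5 + 12*I)/w^2 + 6/w

Substituting back w = z - 2*I:
  f(z) = (5 + 12*I)/(z - 2*I)^2 + 6/(z - 2*I)

The series is finite because the numerator is a polynomial; the negative powers form the principal part, and the coefficient of 1/(z - 2*I) gives Res(f, 2*I) = 6.

Final answer: (5 + 12*I)/(z - 2*I)^2 + 6/(z - 2*I)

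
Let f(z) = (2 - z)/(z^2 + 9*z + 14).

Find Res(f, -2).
4/5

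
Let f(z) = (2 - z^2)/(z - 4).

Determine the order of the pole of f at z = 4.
Factor the denominator:
  z - 4 = (z - 4)

The numerator P(z) = 2 - z^2 has P(4) = -14 ≠ 0, so no factor of (z - 4) cancels.
Near z = 4 we can therefore write f(z) = g(z)/(z - 4) with g analytic at 4 and g(4) ≠ 0 (g is just the numerator).

Hence z = 4 is a pole of order 1.

Final answer: 1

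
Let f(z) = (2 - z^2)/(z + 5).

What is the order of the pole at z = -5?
Factor the denominator:
  z + 5 = (z + 5)

The numerator P(z) = 2 - z^2 has P(-5) = -23 ≠ 0, so no factor of (z + 5) cancels.
Near z = -5 we can therefore write f(z) = g(z)/(z + 5) with g analytic at -5 and g(-5) ≠ 0 (g is just the numerator).

Hence z = -5 is a pole of order 1.

Final answer: 1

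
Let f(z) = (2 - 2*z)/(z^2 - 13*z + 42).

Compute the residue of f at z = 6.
10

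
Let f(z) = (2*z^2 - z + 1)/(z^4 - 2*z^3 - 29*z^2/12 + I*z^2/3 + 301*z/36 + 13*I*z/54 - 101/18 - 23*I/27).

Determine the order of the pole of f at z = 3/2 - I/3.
Factor the denominator:
  z^4 - 2*z^3 - 29*z^2/12 + I*z^2/3 + 301*z/36 + 13*I*z/54 - 101/18 - 23*I/27 = (z - 3/2 + I/3)^2*(z + 2)*(z - 1 - 2*I/3)

The numerator P(z) = 2*z^2 - z + 1 has P(3/2 - I/3) = 34/9 - 5*I/3 ≠ 0, so no factor of (z - 3/2 + I/3) cancels.
Near z = 3/2 - I/3 we can therefore write f(z) = g(z)/(z - 3/2 + I/3)^2 with g analytic at 3/2 - I/3 and g(3/2 - I/3) ≠ 0 (g is the numerator divided by the remaining denominator factors).

Hence z = 3/2 - I/3 is a pole of order 2.

Final answer: 2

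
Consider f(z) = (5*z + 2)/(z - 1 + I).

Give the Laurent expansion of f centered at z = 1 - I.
(7 - 5*I)/(z - 1 + I) + 5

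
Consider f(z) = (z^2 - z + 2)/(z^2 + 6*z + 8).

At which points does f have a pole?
The singularities of f are the zeros of the denominator. Factoring,
  z^2 + 6*z + 8 = (z + 4)*(z + 2)
so the candidates are z = -4, z = -2.

Check the numerator P(z) = z^2 - z + 2 at each one:
  P(-4) = 22 ≠ 0, so z = -4 is a (simple) pole.
  P(-2) = 8 ≠ 0, so z = -2 is a (simple) pole.

Poles of f: {-4, -2}

Final answer: {-4, -2}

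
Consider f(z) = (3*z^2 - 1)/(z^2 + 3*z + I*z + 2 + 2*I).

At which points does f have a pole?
The singularities of f are the zeros of the denominator. Factoring,
  z^2 + 3*z + I*z + 2 + 2*I = (z + 1 + I)*(z + 2)
so the candidates are z = -1 - I, z = -2.

Check the numerator P(z) = 3*z^2 - 1 at each one:
  P(-1 - I) = -1 + 6*I ≠ 0, so z = -1 - I is a (simple) pole.
  P(-2) = 11 ≠ 0, so z = -2 is a (simple) pole.

Poles of f: {-2, -1 - I}

Final answer: {-2, -1 - I}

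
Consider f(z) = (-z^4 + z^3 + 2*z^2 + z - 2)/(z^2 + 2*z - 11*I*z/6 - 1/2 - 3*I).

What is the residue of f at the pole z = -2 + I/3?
Write f(z) = P(z)/Q(z) with P(z) = -z^4 + z^3 + 2*z^2 + z - 2 and Q(z) = z^2 + 2*z - 11*I*z/6 - 1/2 - 3*I.
The denominator factors as Q(z) = (z - 3*I/2)*(z + 2 - I/3), so z = -2 + I/3 is a simple zero of Q and P is analytic there; z = -2 + I/3 is therefore a simple pole and
  Res(f, z₀) = P(z₀)/Q'(z₀).

Q'(z) = 2*z + 2 - 11*I/6, so Q'(-2 + I/3) = -2 - 7*I/6.
P(-2 + I/3) = -1369/81 + 12*I.

Res(f, -2 + I/3) = (-1369/81 + 12*I)/(-2 - 7*I/6) = 6416/1737 - 42494*I/5211

Final answer: 6416/1737 - 42494*I/5211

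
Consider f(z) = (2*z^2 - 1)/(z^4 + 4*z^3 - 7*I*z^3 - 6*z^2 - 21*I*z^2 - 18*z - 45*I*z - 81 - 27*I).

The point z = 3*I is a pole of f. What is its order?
Factor the denominator:
  z^4 + 4*z^3 - 7*I*z^3 - 6*z^2 - 21*I*z^2 - 18*z - 45*I*z - 81 - 27*I = (z - 3*I)^2*(z + 3 - 3*I)*(z + 1 + 2*I)

The numerator P(z) = 2*z^2 - 1 has P(3*I) = -19 ≠ 0, so no factor of (z - 3*I) cancels.
Near z = 3*I we can therefore write f(z) = g(z)/(z - 3*I)^2 with g analytic at 3*I and g(3*I) ≠ 0 (g is the numerator divided by the remaining denominator factors).

Hence z = 3*I is a pole of order 2.

Final answer: 2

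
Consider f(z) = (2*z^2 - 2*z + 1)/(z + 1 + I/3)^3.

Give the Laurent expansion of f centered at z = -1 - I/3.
Put w = z - (-1 - I/3), i.e. z = w - 1 - I/3. The denominator is w^3, so it suffices to rewrite the numerator in powers of w.

P(z) = 2*z^2 - 2*z + 1
P(w - 1 - I/3) = 43/9 + 2*I + (-6 - 4*I/3)*w + 2*w^2

Dividing each term by w^3:
  f = (43/9 + 2*I)/w^3 + (-6 - 4*I/3)/w^2 + 2/w

Substituting back w = z + 1 + I/3:
  f(z) = (43/9 + 2*I)/(z + 1 + I/3)^3 + (-6 - 4*I/3)/(z + 1 + I/3)^2 + 2/(z + 1 + I/3)

The series is finite because the numerator is a polynomial; the negative powers form the principal part, and the coefficient of 1/(z + 1 + I/3) gives Res(f, -1 - I/3) = 2.

Final answer: (43/9 + 2*I)/(z + 1 + I/3)^3 + (-6 - 4*I/3)/(z + 1 + I/3)^2 + 2/(z + 1 + I/3)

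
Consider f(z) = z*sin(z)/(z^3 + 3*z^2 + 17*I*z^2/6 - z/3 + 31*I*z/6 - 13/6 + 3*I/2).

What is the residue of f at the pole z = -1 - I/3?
Write f(z) = P(z)/Q(z) with P(z) = z*sin(z) and Q(z) = z^3 + 3*z^2 + 17*I*z^2/6 - z/3 + 31*I*z/6 - 13/6 + 3*I/2.
The denominator factors as Q(z) = (z + I)*(z + 1 + I/3)*(z + 2 + 3*I/2), so z = -1 - I/3 is a simple zero of Q and P is analytic there; z = -1 - I/3 is therefore a simple pole and
  Res(f, z₀) = P(z₀)/Q'(z₀).

Q'(z) = 3*z^2 + 6*z + 17*I*z/3 - 1/3 + 31*I/6, so Q'(-1 - I/3) = -16/9 - I/2.
P(-1 - I/3) = (1 + I/3)*sin(1 + I/3).

Res(f, -1 - I/3) = ((1 + I/3)*sin(1 + I/3))/(-16/9 - I/2) = (-126/221 - 6*I/221)*sin(1 + I/3)

Final answer: (-126/221 - 6*I/221)*sin(1 + I/3)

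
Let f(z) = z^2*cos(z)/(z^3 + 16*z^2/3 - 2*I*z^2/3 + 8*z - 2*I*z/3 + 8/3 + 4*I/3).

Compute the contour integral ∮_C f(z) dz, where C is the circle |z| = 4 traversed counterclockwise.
By the residue theorem, ∮_C f(z) dz = 2πi · (sum of the residues of f at the poles inside |z| = 4).

The denominator factors as (z + 2)*(z + 1/3 + I/3)*(z + 3 - I), so the singularities of f are simple poles at z = -2, z = -1/3 - I/3, z = -3 + I.
  |-2|² = 4 < 16 = 4², so this pole is inside the contour.
  |-1/3 - I/3|² = 2/9 < 16 = 4², so this pole is inside the contour.
  |-3 + I|² = 10 < 16 = 4², so this pole is inside the contour.

With P(z) = z^2*cos(z) and Q(z) = z^3 + 16*z^2/3 - 2*I*z^2/3 + 8*z - 2*I*z/3 + 8/3 + 4*I/3, each pole is simple, so Res(f, z₀) = P(z₀)/Q'(z₀) with Q'(z) = 3*z^2 + 32*z/3 - 4*I*z/3 + 8 - 2*I/3.
  Res(f, -2) = P(-2)/Q'(-2) = (4*cos(2))/(-4/3 + 2*I) = (-12/13 - 18*I/13)*cos(2)
  Res(f, -1/3 - I/3) = P(-1/3 - I/3)/Q'(-1/3 - I/3) = (2*I*cos(1/3 + I/3)/9)/(4 - 28*I/9) = (-7/260 + 9*I/260)*cos(1/3 + I/3)
  Res(f, -3 + I) = P(-3 + I)/Q'(-3 + I) = ((8 - 6*I)*cos(3 - I))/(4/3 - 4*I) = (39/20 + 27*I/20)*cos(3 - I)

Sum of residues inside C: (39/20 + 27*I/20)*cos(3 - I) + (-7/260 + 9*I/260)*cos(1/3 + I/3) + (-12/13 - 18*I/13)*cos(2)
∮_C f(z) dz = 2πi · ((39/20 + 27*I/20)*cos(3 - I) + (-7/260 + 9*I/260)*cos(1/3 + I/3) + (-12/13 - 18*I/13)*cos(2)) = pi*(-27/10 + 39*I/10)*cos(3 - I) + pi*(-9/130 - 7*I/130)*cos(1/3 + I/3) + pi*(36/13 - 24*I/13)*cos(2)

Final answer: pi*(-27/10 + 39*I/10)*cos(3 - I) + pi*(-9/130 - 7*I/130)*cos(1/3 + I/3) + pi*(36/13 - 24*I/13)*cos(2)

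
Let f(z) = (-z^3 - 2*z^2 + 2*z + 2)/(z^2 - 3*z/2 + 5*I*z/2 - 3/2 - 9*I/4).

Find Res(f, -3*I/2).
-21/8 + 41*I/8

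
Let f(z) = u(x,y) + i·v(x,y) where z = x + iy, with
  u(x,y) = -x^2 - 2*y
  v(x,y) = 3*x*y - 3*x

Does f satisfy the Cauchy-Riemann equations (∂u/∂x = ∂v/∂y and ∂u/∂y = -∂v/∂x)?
∂u/∂x = -2*x
∂v/∂y = 3*x
∂u/∂y = -2
∂v/∂x = 3*y - 3
∂u/∂x ≠ ∂v/∂y and ∂u/∂y ≠ -∂v/∂x; the Cauchy-Riemann equations are not satisfied, so f is not analytic.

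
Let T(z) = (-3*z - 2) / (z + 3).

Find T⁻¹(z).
Set w = T(z) = (-3*z - 2) / (z + 3) and solve for z:
  w*(z + 3) = -3*z - 2
  3*w + z*(w + 3) + 2 = 0
  z*(w + 3) = -3*w - 2
  z = (3*w + 2)/(-w - 3)
Renaming the variable, T⁻¹(z) = (3*z + 2)/(-z - 3) = (-3*z - 2)/(z + 3).
(Check: ad - bc = -7 ≠ 0, so T is invertible.)

Final answer: (-3*z - 2)/(z + 3)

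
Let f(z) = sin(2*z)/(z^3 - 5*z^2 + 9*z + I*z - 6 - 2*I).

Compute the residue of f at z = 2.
(1/2 - I/2)*sin(4)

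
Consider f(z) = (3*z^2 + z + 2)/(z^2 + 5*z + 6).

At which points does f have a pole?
{-3, -2}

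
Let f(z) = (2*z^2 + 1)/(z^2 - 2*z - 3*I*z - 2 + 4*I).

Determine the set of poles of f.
The singularities of f are the zeros of the denominator. Factoring,
  z^2 - 2*z - 3*I*z - 2 + 4*I = (z - 2*I)*(z - 2 - I)
so the candidates are z = 2*I, z = 2 + I.

Check the numerator P(z) = 2*z^2 + 1 at each one:
  P(2*I) = -7 ≠ 0, so z = 2*I is a (simple) pole.
  P(2 + I) = 7 + 8*I ≠ 0, so z = 2 + I is a (simple) pole.

Poles of f: {2*I, 2 + I}

Final answer: {2*I, 2 + I}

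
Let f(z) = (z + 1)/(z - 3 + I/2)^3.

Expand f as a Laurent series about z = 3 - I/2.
Put w = z - (3 - I/2), i.e. z = w + 3 - I/2. The denominator is w^3, so it suffices to rewrite the numerator in powers of w.

P(z) = z + 1
P(w + 3 - I/2) = 4 - I/2 + w

Dividing each term by w^3:
  f = (4 - I/2)/w^3 + 1/w^2

Substituting back w = z - 3 + I/2:
  f(z) = (4 - I/2)/(z - 3 + I/2)^3 + 1/(z - 3 + I/2)^2

The series is finite because the numerator is a polynomial; the negative powers form the principal part.

Final answer: (4 - I/2)/(z - 3 + I/2)^3 + 1/(z - 3 + I/2)^2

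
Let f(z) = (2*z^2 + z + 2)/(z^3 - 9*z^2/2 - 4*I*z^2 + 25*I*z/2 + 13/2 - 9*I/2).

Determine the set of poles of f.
The singularities of f are the zeros of the denominator. Factoring,
  z^3 - 9*z^2/2 - 4*I*z^2 + 25*I*z/2 + 13/2 - 9*I/2 = (z - 1 - 2*I)*(z - 3 - I)*(z - 1/2 - I)
so the candidates are z = 1 + 2*I, z = 3 + I, z = 1/2 + I.

Check the numerator P(z) = 2*z^2 + z + 2 at each one:
  P(1 + 2*I) = -3 + 10*I ≠ 0, so z = 1 + 2*I is a (simple) pole.
  P(3 + I) = 21 + 13*I ≠ 0, so z = 3 + I is a (simple) pole.
  P(1/2 + I) = 1 + 3*I ≠ 0, so z = 1/2 + I is a (simple) pole.

Poles of f: {1/2 + I, 1 + 2*I, 3 + I}

Final answer: {1/2 + I, 1 + 2*I, 3 + I}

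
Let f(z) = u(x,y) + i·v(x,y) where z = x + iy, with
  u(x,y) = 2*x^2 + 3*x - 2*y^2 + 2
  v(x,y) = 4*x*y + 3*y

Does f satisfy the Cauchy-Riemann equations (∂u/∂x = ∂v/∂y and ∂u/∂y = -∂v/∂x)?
∂u/∂x = 4*x + 3
∂v/∂y = 4*x + 3
∂u/∂y = -4*y
∂v/∂x = 4*y
∂u/∂x = ∂v/∂y and ∂u/∂y = -∂v/∂x hold identically; f is analytic.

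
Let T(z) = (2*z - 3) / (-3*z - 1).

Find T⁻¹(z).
Set w = T(z) = (2*z - 3) / (-3*z - 1) and solve for z:
  w*(-3*z - 1) = 2*z - 3
  -w + z*(-3*w - 2) + 3 = 0
  z*(-3*w - 2) = w - 3
  z = (3 - w)/(3*w + 2)
Renaming the variable, T⁻¹(z) = (-z + 3)/(3*z + 2).
(Check: ad - bc = -11 ≠ 0, so T is invertible.)

Final answer: (-z + 3)/(3*z + 2)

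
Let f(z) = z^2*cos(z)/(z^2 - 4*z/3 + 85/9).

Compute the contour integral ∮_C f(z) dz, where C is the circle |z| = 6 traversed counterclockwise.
pi*(-77/27 + 4*I/3)*cos(2/3 + 3*I) + pi*(77/27 + 4*I/3)*cos(2/3 - 3*I)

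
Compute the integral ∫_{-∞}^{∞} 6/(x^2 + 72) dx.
Let f(z) = 6/(z^2 + 72). The denominator has no real zeros and deg Q - deg P = 2 ≥ 2, so the integral of f over the upper semicircle |z| = R tends to 0 as R → ∞. Closing the contour in the upper half-plane,
  ∫_{-∞}^{∞} f(x) dx = 2πi · Σ Res(f, z_k)  over the poles with Im z_k > 0.

Zeros of the denominator: z^2 + 72 = 0 gives z = ±6*sqrt(2)*I.
Upper half-plane: z = 6*sqrt(2)*I (simple).

Each pole is a simple zero of Q(z) = z^2 + 72, so Res(f, z₀) = P(z₀)/Q'(z₀) with P(z) = 6, Q'(z) = 2*z:
  Res(f, 6*sqrt(2)*I) = (6)/(12*sqrt(2)*I) = -sqrt(2)*I/4

∫_{-∞}^{∞} f(x) dx = 2πi · (-sqrt(2)*I/4) = sqrt(2)*pi/2

Final answer: sqrt(2)*pi/2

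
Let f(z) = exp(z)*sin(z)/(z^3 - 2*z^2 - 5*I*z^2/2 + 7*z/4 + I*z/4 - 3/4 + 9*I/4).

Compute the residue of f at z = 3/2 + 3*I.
(-152/2405 - 124*I/2405)*exp(3/2 + 3*I)*sin(3/2 + 3*I)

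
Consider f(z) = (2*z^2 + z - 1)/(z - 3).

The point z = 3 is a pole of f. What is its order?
Factor the denominator:
  z - 3 = (z - 3)

The numerator P(z) = 2*z^2 + z - 1 has P(3) = 20 ≠ 0, so no factor of (z - 3) cancels.
Near z = 3 we can therefore write f(z) = g(z)/(z - 3) with g analytic at 3 and g(3) ≠ 0 (g is just the numerator).

Hence z = 3 is a pole of order 1.

Final answer: 1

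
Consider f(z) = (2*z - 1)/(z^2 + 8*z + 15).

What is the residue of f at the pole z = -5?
Write f(z) = P(z)/Q(z) with P(z) = 2*z - 1 and Q(z) = z^2 + 8*z + 15.
The denominator factors as Q(z) = (z + 5)*(z + 3), so z = -5 is a simple zero of Q and P is analytic there; z = -5 is therefore a simple pole and
  Res(f, z₀) = P(z₀)/Q'(z₀).

Q'(z) = 2*z + 8, so Q'(-5) = -2.
P(-5) = -11.

Res(f, -5) = (-11)/(-2) = 11/2

Final answer: 11/2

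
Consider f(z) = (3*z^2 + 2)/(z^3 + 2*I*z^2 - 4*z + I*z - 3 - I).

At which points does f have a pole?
{-1 - I, -1, 2 - I}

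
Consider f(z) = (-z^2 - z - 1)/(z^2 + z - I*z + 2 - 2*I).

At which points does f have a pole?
{-1 - I, 2*I}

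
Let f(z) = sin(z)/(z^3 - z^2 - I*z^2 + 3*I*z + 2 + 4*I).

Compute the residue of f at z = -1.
Write f(z) = P(z)/Q(z) with P(z) = sin(z) and Q(z) = z^3 - z^2 - I*z^2 + 3*I*z + 2 + 4*I.
The denominator factors as Q(z) = (z - 2 + I)*(z - 2*I)*(z + 1), so z = -1 is a simple zero of Q and P is analytic there; z = -1 is therefore a simple pole and
  Res(f, z₀) = P(z₀)/Q'(z₀).

Q'(z) = 3*z^2 - 2*z - 2*I*z + 3*I, so Q'(-1) = 5 + 5*I.
P(-1) = -sin(1).

Res(f, -1) = (-sin(1))/(5 + 5*I) = (-1/10 + I/10)*sin(1)

Final answer: (-1/10 + I/10)*sin(1)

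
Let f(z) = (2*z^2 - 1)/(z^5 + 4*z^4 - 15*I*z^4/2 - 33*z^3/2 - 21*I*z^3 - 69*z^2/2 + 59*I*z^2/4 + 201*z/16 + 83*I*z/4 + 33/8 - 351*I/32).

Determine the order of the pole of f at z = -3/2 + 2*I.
3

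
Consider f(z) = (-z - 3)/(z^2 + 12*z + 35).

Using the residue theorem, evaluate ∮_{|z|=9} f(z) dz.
By the residue theorem, ∮_C f(z) dz = 2πi · (sum of the residues of f at the poles inside |z| = 9).

The denominator factors as (z + 7)*(z + 5), so the singularities of f are simple poles at z = -7, z = -5.
  |-7|² = 49 < 81 = 9², so this pole is inside the contour.
  |-5|² = 25 < 81 = 9², so this pole is inside the contour.

With P(z) = -z - 3 and Q(z) = z^2 + 12*z + 35, each pole is simple, so Res(f, z₀) = P(z₀)/Q'(z₀) with Q'(z) = 2*z + 12.
  Res(f, -7) = P(-7)/Q'(-7) = (4)/(-2) = -2
  Res(f, -5) = P(-5)/Q'(-5) = (2)/(2) = 1

Sum of residues inside C: -1
∮_C f(z) dz = 2πi · (-1) = -2*I*pi

Final answer: -2*I*pi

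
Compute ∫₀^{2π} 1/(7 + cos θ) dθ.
sqrt(3)*pi/6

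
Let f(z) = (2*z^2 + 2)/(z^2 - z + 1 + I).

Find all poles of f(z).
The singularities of f are the zeros of the denominator. Factoring,
  z^2 - z + 1 + I = (z - I)*(z - 1 + I)
so the candidates are z = I, z = 1 - I.

Check the numerator P(z) = 2*z^2 + 2 at each one:
  P(I) = 0, so the factor (z - I) cancels and z = I is only a removable singularity, not a pole.
  P(1 - I) = 2 - 4*I ≠ 0, so z = 1 - I is a (simple) pole.

Poles of f: {1 - I}

Final answer: {1 - I}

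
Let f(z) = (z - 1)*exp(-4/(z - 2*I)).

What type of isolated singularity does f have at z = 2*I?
Let u = z - 2*I. Then
  e^(-4/u) = Σ_{k≥0} (-4)^k/(k!·u^k) = 1 - 4/u + 8/u^2 - 32/(3*u^3) + ...
which has infinitely many negative powers of u, so exp(-4/(z - 2*I)) has an essential singularity at z = 2*I.
The extra factor z - 1 is a nonzero polynomial; if the product had at most a pole at z = 2*I, dividing by that polynomial would leave exp(-4/(z - 2*I)) with at most a pole too — contradiction. (Equivalently, the product's Laurent series still has infinitely many negative powers.)
So the singularity is essential.

Final answer: essential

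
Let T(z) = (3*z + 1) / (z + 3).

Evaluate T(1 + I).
19/17 + 8*I/17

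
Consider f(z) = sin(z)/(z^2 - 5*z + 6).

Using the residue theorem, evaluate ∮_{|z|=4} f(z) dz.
By the residue theorem, ∮_C f(z) dz = 2πi · (sum of the residues of f at the poles inside |z| = 4).

The denominator factors as (z - 2)*(z - 3), so the singularities of f are simple poles at z = 2, z = 3.
  |2|² = 4 < 16 = 4², so this pole is inside the contour.
  |3|² = 9 < 16 = 4², so this pole is inside the contour.

With P(z) = sin(z) and Q(z) = z^2 - 5*z + 6, each pole is simple, so Res(f, z₀) = P(z₀)/Q'(z₀) with Q'(z) = 2*z - 5.
  Res(f, 2) = P(2)/Q'(2) = (sin(2))/(-1) = -sin(2)
  Res(f, 3) = P(3)/Q'(3) = (sin(3))/(1) = sin(3)

Sum of residues inside C: -sin(2) + sin(3)
∮_C f(z) dz = 2πi · (-sin(2) + sin(3)) = -2*I*pi*sin(2) + 2*I*pi*sin(3)

Final answer: -2*I*pi*sin(2) + 2*I*pi*sin(3)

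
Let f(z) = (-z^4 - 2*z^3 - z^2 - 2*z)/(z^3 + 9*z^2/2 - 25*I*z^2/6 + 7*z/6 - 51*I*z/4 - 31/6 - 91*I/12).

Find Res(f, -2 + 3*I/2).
Write f(z) = P(z)/Q(z) with P(z) = -z^4 - 2*z^3 - z^2 - 2*z and Q(z) = z^3 + 9*z^2/2 - 25*I*z^2/6 + 7*z/6 - 51*I*z/4 - 31/6 - 91*I/12.
The denominator factors as Q(z) = (z + 3/2 - 2*I/3)*(z + 2 - 3*I/2)*(z + 1 - 2*I), so z = -2 + 3*I/2 is a simple zero of Q and P is analytic there; z = -2 + 3*I/2 is therefore a simple pole and
  Res(f, z₀) = P(z₀)/Q'(z₀).

Q'(z) = 3*z^2 + 9*z - 25*I*z/3 + 7/6 - 51*I/4, so Q'(-2 + 3*I/2) = 11/12 - 7*I/12.
P(-2 + 3*I/2) = 387/16 - 21*I/4.

Res(f, -2 + 3*I/2) = (387/16 - 21*I/4)/(11/12 - 7*I/12) = 171/8 + 63*I/8

Final answer: 171/8 + 63*I/8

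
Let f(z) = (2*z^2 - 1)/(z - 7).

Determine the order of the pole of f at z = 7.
Factor the denominator:
  z - 7 = (z - 7)

The numerator P(z) = 2*z^2 - 1 has P(7) = 97 ≠ 0, so no factor of (z - 7) cancels.
Near z = 7 we can therefore write f(z) = g(z)/(z - 7) with g analytic at 7 and g(7) ≠ 0 (g is just the numerator).

Hence z = 7 is a pole of order 1.

Final answer: 1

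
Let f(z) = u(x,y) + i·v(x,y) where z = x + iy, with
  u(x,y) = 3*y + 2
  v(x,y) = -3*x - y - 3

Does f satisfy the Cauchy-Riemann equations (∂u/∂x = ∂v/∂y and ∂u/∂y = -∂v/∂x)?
∂u/∂x = 0
∂v/∂y = -1
∂u/∂y = 3
∂v/∂x = -3
∂u/∂x ≠ ∂v/∂y; the Cauchy-Riemann equations are not satisfied, so f is not analytic.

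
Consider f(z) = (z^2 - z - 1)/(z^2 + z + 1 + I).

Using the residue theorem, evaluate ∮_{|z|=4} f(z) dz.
By the residue theorem, ∮_C f(z) dz = 2πi · (sum of the residues of f at the poles inside |z| = 4).

The denominator factors as (z + 1 - I)*(z + I), so the singularities of f are simple poles at z = -1 + I, z = -I.
  |-1 + I|² = 2 < 16 = 4², so this pole is inside the contour.
  |-I|² = 1 < 16 = 4², so this pole is inside the contour.

With P(z) = z^2 - z - 1 and Q(z) = z^2 + z + 1 + I, each pole is simple, so Res(f, z₀) = P(z₀)/Q'(z₀) with Q'(z) = 2*z + 1.
  Res(f, -1 + I) = P(-1 + I)/Q'(-1 + I) = (-3*I)/(-1 + 2*I) = -6/5 + 3*I/5
  Res(f, -I) = P(-I)/Q'(-I) = (-2 + I)/(1 - 2*I) = -4/5 - 3*I/5

Sum of residues inside C: -2
∮_C f(z) dz = 2πi · (-2) = -4*I*pi

Final answer: -4*I*pi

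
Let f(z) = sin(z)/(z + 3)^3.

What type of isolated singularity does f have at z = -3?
Write f(z) = g(z)/(z + 3)^3 with g(z) = sin(z).
g is entire and g(-3) = -sin(3) ≠ 0, so no factor of (z + 3) cancels: the Laurent expansion of f about z = -3 starts at the power -3, i.e. lim_{z→z₀} (z - z₀)^3 f(z) = -sin(3) is finite and nonzero.
So z = -3 is a pole of order 3.

Final answer: pole of order 3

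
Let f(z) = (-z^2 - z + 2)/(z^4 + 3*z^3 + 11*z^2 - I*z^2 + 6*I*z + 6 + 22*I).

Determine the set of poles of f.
The singularities of f are the zeros of the denominator. Factoring,
  z^4 + 3*z^3 + 11*z^2 - I*z^2 + 6*I*z + 6 + 22*I = (z + 1 - 3*I)*(z + 2 + 3*I)*(z - 1 + I)*(z + 1 - I)
so the candidates are z = -1 + 3*I, z = -2 - 3*I, z = 1 - I, z = -1 + I.

Check the numerator P(z) = -z^2 - z + 2 at each one:
  P(-1 + 3*I) = 11 + 3*I ≠ 0, so z = -1 + 3*I is a (simple) pole.
  P(-2 - 3*I) = 9 - 9*I ≠ 0, so z = -2 - 3*I is a (simple) pole.
  P(1 - I) = 1 + 3*I ≠ 0, so z = 1 - I is a (simple) pole.
  P(-1 + I) = 3 + I ≠ 0, so z = -1 + I is a (simple) pole.

Poles of f: {-2 - 3*I, -1 + I, -1 + 3*I, 1 - I}

Final answer: {-2 - 3*I, -1 + I, -1 + 3*I, 1 - I}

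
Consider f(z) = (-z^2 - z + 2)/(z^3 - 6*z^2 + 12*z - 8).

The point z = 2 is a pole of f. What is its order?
3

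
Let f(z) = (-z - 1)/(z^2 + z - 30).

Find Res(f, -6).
-5/11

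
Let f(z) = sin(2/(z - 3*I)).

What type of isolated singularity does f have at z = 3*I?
Let u = z - 3*I. Then
  sin(2/u) = Σ_{k≥0} (-1)^k (2)^(2k+1)/((2k+1)!·u^(2k+1)) = 2/u - 4/(3*u^3) + 4/(15*u^5) + ...
which has infinitely many negative powers of u, so sin(2/(z - 3*I)) has an essential singularity at z = 3*I.
So the singularity is essential.

Final answer: essential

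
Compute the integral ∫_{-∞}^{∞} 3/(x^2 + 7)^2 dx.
Let f(z) = 3/(z^2 + 7)^2. The denominator has no real zeros and deg Q - deg P = 4 ≥ 2, so the integral of f over the upper semicircle |z| = R tends to 0 as R → ∞. Closing the contour in the upper half-plane,
  ∫_{-∞}^{∞} f(x) dx = 2πi · Σ Res(f, z_k)  over the poles with Im z_k > 0.

Zeros of the denominator: z^2 + 7 = 0 gives z = ±sqrt(7)*I.
Upper half-plane: z = sqrt(7)*I (a pole of order 2).

Write f(z) = g(z)/(z - sqrt(7)*I)^2 with g(z) = 3/(z + sqrt(7)*I)^2. For a double pole, Res(f, z₀) = g'(z₀):
  g'(z) = -6/(z + sqrt(7)*I)^3
  Res(f, sqrt(7)*I) = g'(sqrt(7)*I) = -3*sqrt(7)*I/196

∫_{-∞}^{∞} f(x) dx = 2πi · (-3*sqrt(7)*I/196) = 3*sqrt(7)*pi/98

Final answer: 3*sqrt(7)*pi/98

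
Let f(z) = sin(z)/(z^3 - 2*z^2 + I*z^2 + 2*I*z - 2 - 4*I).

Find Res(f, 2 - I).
Write f(z) = P(z)/Q(z) with P(z) = sin(z) and Q(z) = z^3 - 2*z^2 + I*z^2 + 2*I*z - 2 - 4*I.
The denominator factors as Q(z) = (z - 2 + I)*(z - 1 + I)*(z + 1 - I), so z = 2 - I is a simple zero of Q and P is analytic there; z = 2 - I is therefore a simple pole and
  Res(f, z₀) = P(z₀)/Q'(z₀).

Q'(z) = 3*z^2 - 4*z + 2*I*z + 2*I, so Q'(2 - I) = 3 - 2*I.
P(2 - I) = sin(2 - I).

Res(f, 2 - I) = (sin(2 - I))/(3 - 2*I) = (3/13 + 2*I/13)*sin(2 - I)

Final answer: (3/13 + 2*I/13)*sin(2 - I)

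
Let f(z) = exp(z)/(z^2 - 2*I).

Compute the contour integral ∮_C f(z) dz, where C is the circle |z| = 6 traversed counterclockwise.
pi*(-1/2 - I/2)*exp(-1 - I) + pi*(1/2 + I/2)*exp(1 + I)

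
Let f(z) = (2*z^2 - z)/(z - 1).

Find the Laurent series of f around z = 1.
Put w = z - (1), i.e. z = w + 1. The denominator is w, so it suffices to rewrite the numerator in powers of w.

P(z) = 2*z^2 - z
P(w + 1) = 1 + 3*w + 2*w^2

Dividing each term by w:
  f = 1/w + 3 + 2*w

Substituting back w = z - 1:
  f(z) = 1/(z - 1) + 3 + 2*(z - 1)

The series is finite because the numerator is a polynomial; the negative powers form the principal part, and the coefficient of 1/(z - 1) gives Res(f, 1) = 1.

Final answer: 1/(z - 1) + 3 + 2*(z - 1)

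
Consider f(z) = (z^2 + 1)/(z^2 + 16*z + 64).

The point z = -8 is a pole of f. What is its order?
Factor the denominator:
  z^2 + 16*z + 64 = (z + 8)^2

The numerator P(z) = z^2 + 1 has P(-8) = 65 ≠ 0, so no factor of (z + 8) cancels.
Near z = -8 we can therefore write f(z) = g(z)/(z + 8)^2 with g analytic at -8 and g(-8) ≠ 0 (g is just the numerator).

Hence z = -8 is a pole of order 2.

Final answer: 2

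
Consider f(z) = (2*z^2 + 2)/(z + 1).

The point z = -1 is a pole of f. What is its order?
Factor the denominator:
  z + 1 = (z + 1)

The numerator P(z) = 2*z^2 + 2 has P(-1) = 4 ≠ 0, so no factor of (z + 1) cancels.
Near z = -1 we can therefore write f(z) = g(z)/(z + 1) with g analytic at -1 and g(-1) ≠ 0 (g is just the numerator).

Hence z = -1 is a pole of order 1.

Final answer: 1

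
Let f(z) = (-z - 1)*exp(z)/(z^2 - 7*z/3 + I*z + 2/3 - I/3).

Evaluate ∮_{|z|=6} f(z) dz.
pi*(12/17 - 54*I/17)*exp(2 - I) + pi*(-12/17 + 20*I/17)*exp(1/3)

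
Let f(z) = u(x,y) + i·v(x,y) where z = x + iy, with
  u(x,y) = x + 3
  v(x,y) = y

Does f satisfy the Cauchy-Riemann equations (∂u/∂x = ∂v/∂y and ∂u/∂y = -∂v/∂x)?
∂u/∂x = 1
∂v/∂y = 1
∂u/∂y = 0
∂v/∂x = 0
∂u/∂x = ∂v/∂y and ∂u/∂y = -∂v/∂x hold identically; f is analytic.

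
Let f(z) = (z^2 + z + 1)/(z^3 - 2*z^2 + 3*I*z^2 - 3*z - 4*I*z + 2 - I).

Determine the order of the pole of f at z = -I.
Factor the denominator:
  z^3 - 2*z^2 + 3*I*z^2 - 3*z - 4*I*z + 2 - I = (z + I)^2*(z - 2 + I)

The numerator P(z) = z^2 + z + 1 has P(-I) = -I ≠ 0, so no factor of (z + I) cancels.
Near z = -I we can therefore write f(z) = g(z)/(z + I)^2 with g analytic at -I and g(-I) ≠ 0 (g is the numerator divided by the remaining denominator factors).

Hence z = -I is a pole of order 2.

Final answer: 2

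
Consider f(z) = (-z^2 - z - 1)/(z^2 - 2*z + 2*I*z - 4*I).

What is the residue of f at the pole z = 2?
-7/4 + 7*I/4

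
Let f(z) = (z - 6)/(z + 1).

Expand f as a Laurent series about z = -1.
Put w = z - (-1), i.e. z = w - 1. The denominator is w, so it suffices to rewrite the numerator in powers of w.

P(z) = z - 6
P(w - 1) = -7 + w

Dividing each term by w:
  f = -7/w + 1

Substituting back w = z + 1:
  f(z) = -7/(z + 1) + 1

The series is finite because the numerator is a polynomial; the negative powers form the principal part, and the coefficient of 1/(z + 1) gives Res(f, -1) = -7.

Final answer: -7/(z + 1) + 1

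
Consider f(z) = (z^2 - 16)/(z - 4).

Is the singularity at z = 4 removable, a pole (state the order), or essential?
The numerator vanishes at z = 4 ((4)^2 = 16), so it is divisible by z - 4:
  z^2 - 16 = (z - 4)*(z + 4)
Hence for z ≠ 4, f(z) = z + 4, a polynomial, and lim_{z→4} f(z) = 8 is finite.
So the singularity is removable.

Final answer: removable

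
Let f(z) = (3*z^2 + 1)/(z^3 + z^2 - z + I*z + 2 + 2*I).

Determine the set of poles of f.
The singularities of f are the zeros of the denominator. Factoring,
  z^3 + z^2 - z + I*z + 2 + 2*I = (z - 1 + I)*(z - I)*(z + 2)
so the candidates are z = 1 - I, z = I, z = -2.

Check the numerator P(z) = 3*z^2 + 1 at each one:
  P(1 - I) = 1 - 6*I ≠ 0, so z = 1 - I is a (simple) pole.
  P(I) = -2 ≠ 0, so z = I is a (simple) pole.
  P(-2) = 13 ≠ 0, so z = -2 is a (simple) pole.

Poles of f: {-2, I, 1 - I}

Final answer: {-2, I, 1 - I}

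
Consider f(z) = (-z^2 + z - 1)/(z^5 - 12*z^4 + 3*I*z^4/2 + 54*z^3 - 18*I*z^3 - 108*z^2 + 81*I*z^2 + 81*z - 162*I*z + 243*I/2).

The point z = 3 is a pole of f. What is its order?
Factor the denominator:
  z^5 - 12*z^4 + 3*I*z^4/2 + 54*z^3 - 18*I*z^3 - 108*z^2 + 81*I*z^2 + 81*z - 162*I*z + 243*I/2 = (z - 3)^4*(z + 3*I/2)

The numerator P(z) = -z^2 + z - 1 has P(3) = -7 ≠ 0, so no factor of (z - 3) cancels.
Near z = 3 we can therefore write f(z) = g(z)/(z - 3)^4 with g analytic at 3 and g(3) ≠ 0 (g is the numerator divided by the remaining denominator factors).

Hence z = 3 is a pole of order 4.

Final answer: 4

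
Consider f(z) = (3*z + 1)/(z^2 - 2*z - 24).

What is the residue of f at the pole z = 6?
Write f(z) = P(z)/Q(z) with P(z) = 3*z + 1 and Q(z) = z^2 - 2*z - 24.
The denominator factors as Q(z) = (z + 4)*(z - 6), so z = 6 is a simple zero of Q and P is analytic there; z = 6 is therefore a simple pole and
  Res(f, z₀) = P(z₀)/Q'(z₀).

Q'(z) = 2*z - 2, so Q'(6) = 10.
P(6) = 19.

Res(f, 6) = (19)/(10) = 19/10

Final answer: 19/10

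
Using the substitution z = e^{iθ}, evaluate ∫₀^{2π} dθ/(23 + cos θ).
sqrt(33)*pi/66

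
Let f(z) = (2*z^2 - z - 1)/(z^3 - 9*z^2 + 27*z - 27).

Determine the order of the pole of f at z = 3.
3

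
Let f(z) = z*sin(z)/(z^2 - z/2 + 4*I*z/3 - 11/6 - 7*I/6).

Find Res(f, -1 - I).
Write f(z) = P(z)/Q(z) with P(z) = z*sin(z) and Q(z) = z^2 - z/2 + 4*I*z/3 - 11/6 - 7*I/6.
The denominator factors as Q(z) = (z - 3/2 + I/3)*(z + 1 + I), so z = -1 - I is a simple zero of Q and P is analytic there; z = -1 - I is therefore a simple pole and
  Res(f, z₀) = P(z₀)/Q'(z₀).

Q'(z) = 2*z - 1/2 + 4*I/3, so Q'(-1 - I) = -5/2 - 2*I/3.
P(-1 - I) = (1 + I)*sin(1 + I).

Res(f, -1 - I) = ((1 + I)*sin(1 + I))/(-5/2 - 2*I/3) = (-114/241 - 66*I/241)*sin(1 + I)

Final answer: (-114/241 - 66*I/241)*sin(1 + I)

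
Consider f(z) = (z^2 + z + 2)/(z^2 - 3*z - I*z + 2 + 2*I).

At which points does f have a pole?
{1 + I, 2}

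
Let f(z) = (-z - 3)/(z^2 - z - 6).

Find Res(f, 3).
Write f(z) = P(z)/Q(z) with P(z) = -z - 3 and Q(z) = z^2 - z - 6.
The denominator factors as Q(z) = (z + 2)*(z - 3), so z = 3 is a simple zero of Q and P is analytic there; z = 3 is therefore a simple pole and
  Res(f, z₀) = P(z₀)/Q'(z₀).

Q'(z) = 2*z - 1, so Q'(3) = 5.
P(3) = -6.

Res(f, 3) = (-6)/(5) = -6/5

Final answer: -6/5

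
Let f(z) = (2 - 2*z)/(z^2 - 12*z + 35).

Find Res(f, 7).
Write f(z) = P(z)/Q(z) with P(z) = 2 - 2*z and Q(z) = z^2 - 12*z + 35.
The denominator factors as Q(z) = (z - 7)*(z - 5), so z = 7 is a simple zero of Q and P is analytic there; z = 7 is therefore a simple pole and
  Res(f, z₀) = P(z₀)/Q'(z₀).

Q'(z) = 2*z - 12, so Q'(7) = 2.
P(7) = -12.

Res(f, 7) = (-12)/(2) = -6

Final answer: -6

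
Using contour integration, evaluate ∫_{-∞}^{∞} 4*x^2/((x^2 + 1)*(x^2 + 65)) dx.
pi*(-1 + sqrt(65))/16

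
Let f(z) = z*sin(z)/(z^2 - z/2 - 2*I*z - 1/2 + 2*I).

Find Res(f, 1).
Write f(z) = P(z)/Q(z) with P(z) = z*sin(z) and Q(z) = z^2 - z/2 - 2*I*z - 1/2 + 2*I.
The denominator factors as Q(z) = (z + 1/2 - 2*I)*(z - 1), so z = 1 is a simple zero of Q and P is analytic there; z = 1 is therefore a simple pole and
  Res(f, z₀) = P(z₀)/Q'(z₀).

Q'(z) = 2*z - 1/2 - 2*I, so Q'(1) = 3/2 - 2*I.
P(1) = sin(1).

Res(f, 1) = (sin(1))/(3/2 - 2*I) = (6/25 + 8*I/25)*sin(1)

Final answer: (6/25 + 8*I/25)*sin(1)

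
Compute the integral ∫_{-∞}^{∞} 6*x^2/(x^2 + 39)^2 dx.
Let f(z) = 6*z^2/(z^2 + 39)^2. The denominator has no real zeros and deg Q - deg P = 2 ≥ 2, so the integral of f over the upper semicircle |z| = R tends to 0 as R → ∞. Closing the contour in the upper half-plane,
  ∫_{-∞}^{∞} f(x) dx = 2πi · Σ Res(f, z_k)  over the poles with Im z_k > 0.

Zeros of the denominator: z^2 + 39 = 0 gives z = ±sqrt(39)*I.
Upper half-plane: z = sqrt(39)*I (a pole of order 2).

Write f(z) = g(z)/(z - sqrt(39)*I)^2 with g(z) = 6*z^2/(z + sqrt(39)*I)^2. For a double pole, Res(f, z₀) = g'(z₀):
  g'(z) = 12*sqrt(39)*I*z/(z + sqrt(39)*I)^3
  Res(f, sqrt(39)*I) = g'(sqrt(39)*I) = -sqrt(39)*I/26

∫_{-∞}^{∞} f(x) dx = 2πi · (-sqrt(39)*I/26) = sqrt(39)*pi/13

Final answer: sqrt(39)*pi/13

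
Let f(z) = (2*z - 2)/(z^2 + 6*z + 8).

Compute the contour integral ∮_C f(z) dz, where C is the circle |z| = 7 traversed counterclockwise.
By the residue theorem, ∮_C f(z) dz = 2πi · (sum of the residues of f at the poles inside |z| = 7).

The denominator factors as (z + 4)*(z + 2), so the singularities of f are simple poles at z = -4, z = -2.
  |-4|² = 16 < 49 = 7², so this pole is inside the contour.
  |-2|² = 4 < 49 = 7², so this pole is inside the contour.

With P(z) = 2*z - 2 and Q(z) = z^2 + 6*z + 8, each pole is simple, so Res(f, z₀) = P(z₀)/Q'(z₀) with Q'(z) = 2*z + 6.
  Res(f, -4) = P(-4)/Q'(-4) = (-10)/(-2) = 5
  Res(f, -2) = P(-2)/Q'(-2) = (-6)/(2) = -3

Sum of residues inside C: 2
∮_C f(z) dz = 2πi · (2) = 4*I*pi

Final answer: 4*I*pi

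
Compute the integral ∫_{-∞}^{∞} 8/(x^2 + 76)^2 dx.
Let f(z) = 8/(z^2 + 76)^2. The denominator has no real zeros and deg Q - deg P = 4 ≥ 2, so the integral of f over the upper semicircle |z| = R tends to 0 as R → ∞. Closing the contour in the upper half-plane,
  ∫_{-∞}^{∞} f(x) dx = 2πi · Σ Res(f, z_k)  over the poles with Im z_k > 0.

Zeros of the denominator: z^2 + 76 = 0 gives z = ±2*sqrt(19)*I.
Upper half-plane: z = 2*sqrt(19)*I (a pole of order 2).

Write f(z) = g(z)/(z - 2*sqrt(19)*I)^2 with g(z) = 8/(z + 2*sqrt(19)*I)^2. For a double pole, Res(f, z₀) = g'(z₀):
  g'(z) = -16/(z + 2*sqrt(19)*I)^3
  Res(f, 2*sqrt(19)*I) = g'(2*sqrt(19)*I) = -sqrt(19)*I/1444

∫_{-∞}^{∞} f(x) dx = 2πi · (-sqrt(19)*I/1444) = sqrt(19)*pi/722

Final answer: sqrt(19)*pi/722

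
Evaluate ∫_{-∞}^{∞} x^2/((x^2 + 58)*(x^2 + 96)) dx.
pi*(-sqrt(58) + 4*sqrt(6))/38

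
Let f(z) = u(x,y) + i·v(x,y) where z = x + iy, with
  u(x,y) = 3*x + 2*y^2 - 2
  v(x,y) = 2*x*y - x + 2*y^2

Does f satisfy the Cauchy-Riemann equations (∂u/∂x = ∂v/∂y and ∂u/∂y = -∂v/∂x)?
∂u/∂x = 3
∂v/∂y = 2*x + 4*y
∂u/∂y = 4*y
∂v/∂x = 2*y - 1
∂u/∂x ≠ ∂v/∂y and ∂u/∂y ≠ -∂v/∂x; the Cauchy-Riemann equations are not satisfied, so f is not analytic.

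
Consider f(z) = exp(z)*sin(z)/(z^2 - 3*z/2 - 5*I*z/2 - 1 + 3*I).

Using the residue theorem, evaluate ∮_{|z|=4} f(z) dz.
By the residue theorem, ∮_C f(z) dz = 2πi · (sum of the residues of f at the poles inside |z| = 4).

The denominator factors as (z - 3/2 - I/2)*(z - 2*I), so the singularities of f are simple poles at z = 3/2 + I/2, z = 2*I.
  |3/2 + I/2|² = 5/2 < 16 = 4², so this pole is inside the contour.
  |2*I|² = 4 < 16 = 4², so this pole is inside the contour.

With P(z) = exp(z)*sin(z) and Q(z) = z^2 - 3*z/2 - 5*I*z/2 - 1 + 3*I, each pole is simple, so Res(f, z₀) = P(z₀)/Q'(z₀) with Q'(z) = 2*z - 3/2 - 5*I/2.
  Res(f, 3/2 + I/2) = P(3/2 + I/2)/Q'(3/2 + I/2) = (exp(3/2 + I/2)*sin(3/2 + I/2))/(3/2 - 3*I/2) = (1/3 + I/3)*exp(3/2 + I/2)*sin(3/2 + I/2)
  Res(f, 2*I) = P(2*I)/Q'(2*I) = (I*exp(2*I)*sinh(2))/(-3/2 + 3*I/2) = (1/3 - I/3)*exp(2*I)*sinh(2)

Sum of residues inside C: (1/3 - I/3)*exp(2*I)*sinh(2) + (1/3 + I/3)*exp(3/2 + I/2)*sin(3/2 + I/2)
∮_C f(z) dz = 2πi · ((1/3 - I/3)*exp(2*I)*sinh(2) + (1/3 + I/3)*exp(3/2 + I/2)*sin(3/2 + I/2)) = pi*(-2/3 + 2*I/3)*exp(3/2 + I/2)*sin(3/2 + I/2) + pi*(2/3 + 2*I/3)*exp(2*I)*sinh(2)

Final answer: pi*(-2/3 + 2*I/3)*exp(3/2 + I/2)*sin(3/2 + I/2) + pi*(2/3 + 2*I/3)*exp(2*I)*sinh(2)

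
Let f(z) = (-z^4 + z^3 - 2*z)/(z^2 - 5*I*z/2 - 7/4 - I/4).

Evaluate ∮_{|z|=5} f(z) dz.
By the residue theorem, ∮_C f(z) dz = 2πi · (sum of the residues of f at the poles inside |z| = 5).

The denominator factors as (z + 1/2 - I)*(z - 1/2 - 3*I/2), so the singularities of f are simple poles at z = -1/2 + I, z = 1/2 + 3*I/2.
  |-1/2 + I|² = 5/4 < 25 = 5², so this pole is inside the contour.
  |1/2 + 3*I/2|² = 5/2 < 25 = 5², so this pole is inside the contour.

With P(z) = -z^4 + z^3 - 2*z and Q(z) = z^2 - 5*I*z/2 - 7/4 - I/4, each pole is simple, so Res(f, z₀) = P(z₀)/Q'(z₀) with Q'(z) = 2*z - 5*I/2.
  Res(f, -1/2 + I) = P(-1/2 + I)/Q'(-1/2 + I) = (45/16 - 15*I/4)/(-1 - I/2) = -3/4 + 33*I/8
  Res(f, 1/2 + 3*I/2) = P(1/2 + 3*I/2)/Q'(1/2 + 3*I/2) = (-6 + 3*I/4)/(1 + I/2) = -9/2 + 3*I

Sum of residues inside C: -21/4 + 57*I/8
∮_C f(z) dz = 2πi · (-21/4 + 57*I/8) = pi*(-57/4 - 21*I/2)

Final answer: pi*(-57/4 - 21*I/2)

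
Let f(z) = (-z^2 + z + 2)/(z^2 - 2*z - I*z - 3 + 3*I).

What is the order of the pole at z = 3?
Factor the denominator:
  z^2 - 2*z - I*z - 3 + 3*I = (z - 3)*(z + 1 - I)

The numerator P(z) = -z^2 + z + 2 has P(3) = -4 ≠ 0, so no factor of (z - 3) cancels.
Near z = 3 we can therefore write f(z) = g(z)/(z - 3) with g analytic at 3 and g(3) ≠ 0 (g is the numerator divided by the remaining denominator factors).

Hence z = 3 is a pole of order 1.

Final answer: 1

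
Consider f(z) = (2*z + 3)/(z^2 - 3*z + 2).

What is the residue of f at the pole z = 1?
-5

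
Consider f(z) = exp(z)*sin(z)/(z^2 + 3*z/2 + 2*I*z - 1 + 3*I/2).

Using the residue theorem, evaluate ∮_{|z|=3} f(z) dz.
By the residue theorem, ∮_C f(z) dz = 2πi · (sum of the residues of f at the poles inside |z| = 3).

The denominator factors as (z + 3/2 + I)*(z + I), so the singularities of f are simple poles at z = -3/2 - I, z = -I.
  |-3/2 - I|² = 13/4 < 9 = 3², so this pole is inside the contour.
  |-I|² = 1 < 9 = 3², so this pole is inside the contour.

With P(z) = exp(z)*sin(z) and Q(z) = z^2 + 3*z/2 + 2*I*z - 1 + 3*I/2, each pole is simple, so Res(f, z₀) = P(z₀)/Q'(z₀) with Q'(z) = 2*z + 3/2 + 2*I.
  Res(f, -3/2 - I) = P(-3/2 - I)/Q'(-3/2 - I) = (-exp(-3/2 - I)*sin(3/2 + I))/(-3/2) = 2*exp(-3/2 - I)*sin(3/2 + I)/3
  Res(f, -I) = P(-I)/Q'(-I) = (-I*exp(-I)*sinh(1))/(3/2) = -2*I*exp(-I)*sinh(1)/3

Sum of residues inside C: -2*I*exp(-I)*sinh(1)/3 + 2*exp(-3/2 - I)*sin(3/2 + I)/3
∮_C f(z) dz = 2πi · (-2*I*exp(-I)*sinh(1)/3 + 2*exp(-3/2 - I)*sin(3/2 + I)/3) = 4*pi*exp(-I)*sinh(1)/3 + 4*I*pi*exp(-3/2 - I)*sin(3/2 + I)/3

Final answer: 4*pi*exp(-I)*sinh(1)/3 + 4*I*pi*exp(-3/2 - I)*sin(3/2 + I)/3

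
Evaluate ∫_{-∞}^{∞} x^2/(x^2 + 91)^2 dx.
Let f(z) = z^2/(z^2 + 91)^2. The denominator has no real zeros and deg Q - deg P = 2 ≥ 2, so the integral of f over the upper semicircle |z| = R tends to 0 as R → ∞. Closing the contour in the upper half-plane,
  ∫_{-∞}^{∞} f(x) dx = 2πi · Σ Res(f, z_k)  over the poles with Im z_k > 0.

Zeros of the denominator: z^2 + 91 = 0 gives z = ±sqrt(91)*I.
Upper half-plane: z = sqrt(91)*I (a pole of order 2).

Write f(z) = g(z)/(z - sqrt(91)*I)^2 with g(z) = z^2/(z + sqrt(91)*I)^2. For a double pole, Res(f, z₀) = g'(z₀):
  g'(z) = 2*sqrt(91)*I*z/(z + sqrt(91)*I)^3
  Res(f, sqrt(91)*I) = g'(sqrt(91)*I) = -sqrt(91)*I/364

∫_{-∞}^{∞} f(x) dx = 2πi · (-sqrt(91)*I/364) = sqrt(91)*pi/182

Final answer: sqrt(91)*pi/182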